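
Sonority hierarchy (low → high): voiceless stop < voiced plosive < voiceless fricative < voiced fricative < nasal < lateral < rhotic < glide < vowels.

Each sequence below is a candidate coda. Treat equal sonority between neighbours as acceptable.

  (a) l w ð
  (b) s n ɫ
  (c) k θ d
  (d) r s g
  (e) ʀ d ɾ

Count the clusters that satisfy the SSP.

(a) 6-8-4 → violates
(b) 3-5-6 → violates
(c) 1-3-2 → violates
(d) 7-3-2 → obeys
(e) 7-2-7 → violates

1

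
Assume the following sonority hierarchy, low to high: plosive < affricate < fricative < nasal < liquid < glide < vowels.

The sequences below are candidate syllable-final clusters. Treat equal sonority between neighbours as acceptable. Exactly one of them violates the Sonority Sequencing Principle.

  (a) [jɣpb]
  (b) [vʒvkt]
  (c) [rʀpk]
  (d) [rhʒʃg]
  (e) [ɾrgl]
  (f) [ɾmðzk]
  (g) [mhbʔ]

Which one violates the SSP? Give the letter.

e

(a) [jɣpb]: profile 6-3-1-1 — obeys.
(b) [vʒvkt]: profile 3-3-3-1-1 — obeys.
(c) [rʀpk]: profile 5-5-1-1 — obeys.
(d) [rhʒʃg]: profile 5-3-3-3-1 — obeys.
(e) [ɾrgl]: profile 5-5-1-5 — violates.
(f) [ɾmðzk]: profile 5-4-3-3-1 — obeys.
(g) [mhbʔ]: profile 4-3-1-1 — obeys.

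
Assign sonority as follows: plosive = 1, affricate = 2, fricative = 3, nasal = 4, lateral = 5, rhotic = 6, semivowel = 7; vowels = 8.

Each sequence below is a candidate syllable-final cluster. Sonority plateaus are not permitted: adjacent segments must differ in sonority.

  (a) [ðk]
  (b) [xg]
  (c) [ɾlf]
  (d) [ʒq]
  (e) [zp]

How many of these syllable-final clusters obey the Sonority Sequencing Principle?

5

(a) [ðk]: profile 3-1 — obeys.
(b) [xg]: profile 3-1 — obeys.
(c) [ɾlf]: profile 6-5-3 — obeys.
(d) [ʒq]: profile 3-1 — obeys.
(e) [zp]: profile 3-1 — obeys.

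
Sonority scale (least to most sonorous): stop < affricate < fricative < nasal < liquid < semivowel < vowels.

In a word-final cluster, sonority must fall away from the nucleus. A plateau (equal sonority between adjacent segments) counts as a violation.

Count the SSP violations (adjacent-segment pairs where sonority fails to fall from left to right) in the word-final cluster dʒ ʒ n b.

/dʒ/: affricate = 2.
/ʒ/: fricative = 3.
/n/: nasal = 4.
/b/: stop = 1.
/dʒ/→/ʒ/: 2→3 (does not fall) — violation.
/ʒ/→/n/: 3→4 (does not fall) — violation.
/n/→/b/: 4→1 (falls) — ok.

2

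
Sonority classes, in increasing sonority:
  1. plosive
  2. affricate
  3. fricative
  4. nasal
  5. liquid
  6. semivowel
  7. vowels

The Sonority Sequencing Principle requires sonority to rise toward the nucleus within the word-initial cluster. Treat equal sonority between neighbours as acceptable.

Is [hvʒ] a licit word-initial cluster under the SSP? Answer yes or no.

yes

/h/: fricative = 3.
/v/: fricative = 3.
/ʒ/: fricative = 3.
The profile 3-3-3 is non-decreasing (plateaus allowed), so the word-initial cluster satisfies the SSP.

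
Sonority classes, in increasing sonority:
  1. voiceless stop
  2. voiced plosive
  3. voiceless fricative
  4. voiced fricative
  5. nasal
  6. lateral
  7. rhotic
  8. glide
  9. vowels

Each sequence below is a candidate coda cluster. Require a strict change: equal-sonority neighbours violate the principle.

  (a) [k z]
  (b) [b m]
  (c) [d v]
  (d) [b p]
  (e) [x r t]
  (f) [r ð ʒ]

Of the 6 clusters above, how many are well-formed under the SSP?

(a) [k z]: profile 1-4 — violates.
(b) [b m]: profile 2-5 — violates.
(c) [d v]: profile 2-4 — violates.
(d) [b p]: profile 2-1 — obeys.
(e) [x r t]: profile 3-7-1 — violates.
(f) [r ð ʒ]: profile 7-4-4 — violates.

1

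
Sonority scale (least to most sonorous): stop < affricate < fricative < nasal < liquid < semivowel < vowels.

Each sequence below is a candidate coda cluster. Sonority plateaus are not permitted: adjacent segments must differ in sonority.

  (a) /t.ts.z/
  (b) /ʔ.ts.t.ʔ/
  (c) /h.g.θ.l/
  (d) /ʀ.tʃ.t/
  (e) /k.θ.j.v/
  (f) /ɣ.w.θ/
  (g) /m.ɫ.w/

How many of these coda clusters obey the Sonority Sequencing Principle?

(a) /t.ts.z/: profile 1-2-3 — violates.
(b) /ʔ.ts.t.ʔ/: profile 1-2-1-1 — violates.
(c) /h.g.θ.l/: profile 3-1-3-5 — violates.
(d) /ʀ.tʃ.t/: profile 5-2-1 — obeys.
(e) /k.θ.j.v/: profile 1-3-6-3 — violates.
(f) /ɣ.w.θ/: profile 3-6-3 — violates.
(g) /m.ɫ.w/: profile 4-5-6 — violates.

1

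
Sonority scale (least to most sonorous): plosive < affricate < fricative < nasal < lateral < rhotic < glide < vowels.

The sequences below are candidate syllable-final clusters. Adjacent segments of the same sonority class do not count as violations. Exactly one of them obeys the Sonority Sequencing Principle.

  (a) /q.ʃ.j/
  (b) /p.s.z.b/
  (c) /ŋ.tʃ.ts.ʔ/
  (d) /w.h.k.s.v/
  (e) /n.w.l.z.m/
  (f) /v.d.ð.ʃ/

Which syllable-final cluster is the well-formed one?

c

(a) sonority 1-3-7: ill-formed.
(b) sonority 1-3-3-1: ill-formed.
(c) sonority 4-2-2-1: well-formed.
(d) sonority 7-3-1-3-3: ill-formed.
(e) sonority 4-7-5-3-4: ill-formed.
(f) sonority 3-1-3-3: ill-formed.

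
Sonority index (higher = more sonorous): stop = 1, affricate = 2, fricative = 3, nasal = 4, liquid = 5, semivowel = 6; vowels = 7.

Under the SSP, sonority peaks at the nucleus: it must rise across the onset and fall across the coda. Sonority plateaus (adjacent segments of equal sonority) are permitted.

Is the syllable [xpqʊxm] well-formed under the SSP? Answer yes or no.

Onset: /x/ is a fricative (sonority 3), /p/ is a stop (sonority 1), /q/ is a stop (sonority 1); then the nucleus /ʊ/ (sonority 7).
Onset profile 3-1-1-7 — does not rise throughout.
Coda: /x/ is a fricative (sonority 3), /m/ is a nasal (sonority 4).
Coda profile 7-3-4 — does not fall throughout.

no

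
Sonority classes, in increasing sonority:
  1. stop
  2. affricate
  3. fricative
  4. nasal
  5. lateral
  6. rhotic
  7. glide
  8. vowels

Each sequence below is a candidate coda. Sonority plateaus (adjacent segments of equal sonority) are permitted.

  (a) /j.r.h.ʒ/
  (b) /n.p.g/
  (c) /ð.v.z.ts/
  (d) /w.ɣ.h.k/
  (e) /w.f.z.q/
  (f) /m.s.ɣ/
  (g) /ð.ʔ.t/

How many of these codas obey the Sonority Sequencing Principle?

7

(a) /j.r.h.ʒ/: profile 7-6-3-3 — obeys.
(b) /n.p.g/: profile 4-1-1 — obeys.
(c) /ð.v.z.ts/: profile 3-3-3-2 — obeys.
(d) /w.ɣ.h.k/: profile 7-3-3-1 — obeys.
(e) /w.f.z.q/: profile 7-3-3-1 — obeys.
(f) /m.s.ɣ/: profile 4-3-3 — obeys.
(g) /ð.ʔ.t/: profile 3-1-1 — obeys.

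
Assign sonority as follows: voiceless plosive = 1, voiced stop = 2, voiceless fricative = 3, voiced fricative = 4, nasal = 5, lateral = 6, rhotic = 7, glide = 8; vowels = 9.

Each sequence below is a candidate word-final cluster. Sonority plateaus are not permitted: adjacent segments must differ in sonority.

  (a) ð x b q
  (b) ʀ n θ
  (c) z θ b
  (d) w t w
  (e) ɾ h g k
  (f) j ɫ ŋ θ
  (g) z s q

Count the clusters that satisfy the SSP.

(a) ð x b q: profile 4-3-2-1 — obeys.
(b) ʀ n θ: profile 7-5-3 — obeys.
(c) z θ b: profile 4-3-2 — obeys.
(d) w t w: profile 8-1-8 — violates.
(e) ɾ h g k: profile 7-3-2-1 — obeys.
(f) j ɫ ŋ θ: profile 8-6-5-3 — obeys.
(g) z s q: profile 4-3-1 — obeys.

6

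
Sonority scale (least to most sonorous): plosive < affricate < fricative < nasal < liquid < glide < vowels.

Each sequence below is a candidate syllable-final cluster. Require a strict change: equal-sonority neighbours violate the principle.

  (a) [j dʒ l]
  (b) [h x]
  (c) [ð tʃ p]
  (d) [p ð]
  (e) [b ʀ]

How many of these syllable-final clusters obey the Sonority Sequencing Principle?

1

(a) 6-2-5 → violates
(b) 3-3 → violates
(c) 3-2-1 → obeys
(d) 1-3 → violates
(e) 1-5 → violates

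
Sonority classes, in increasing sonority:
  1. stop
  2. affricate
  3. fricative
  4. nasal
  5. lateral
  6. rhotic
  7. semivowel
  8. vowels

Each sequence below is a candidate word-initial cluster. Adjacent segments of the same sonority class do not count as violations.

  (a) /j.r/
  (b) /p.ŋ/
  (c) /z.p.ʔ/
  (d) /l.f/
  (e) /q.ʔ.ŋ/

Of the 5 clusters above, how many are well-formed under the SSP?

2

(a) /j.r/: profile 7-6 — violates.
(b) /p.ŋ/: profile 1-4 — obeys.
(c) /z.p.ʔ/: profile 3-1-1 — violates.
(d) /l.f/: profile 5-3 — violates.
(e) /q.ʔ.ŋ/: profile 1-1-4 — obeys.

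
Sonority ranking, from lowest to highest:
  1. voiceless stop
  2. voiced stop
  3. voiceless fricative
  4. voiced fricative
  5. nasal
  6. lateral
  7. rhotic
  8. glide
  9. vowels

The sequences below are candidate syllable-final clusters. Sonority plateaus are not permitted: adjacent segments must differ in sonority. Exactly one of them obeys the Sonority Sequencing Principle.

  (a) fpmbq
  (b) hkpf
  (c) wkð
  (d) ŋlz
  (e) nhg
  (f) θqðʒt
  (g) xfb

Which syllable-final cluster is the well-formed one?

e

(a) fpmbq: profile 3-1-5-2-1 — violates.
(b) hkpf: profile 3-1-1-3 — violates.
(c) wkð: profile 8-1-4 — violates.
(d) ŋlz: profile 5-6-4 — violates.
(e) nhg: profile 5-3-2 — obeys.
(f) θqðʒt: profile 3-1-4-4-1 — violates.
(g) xfb: profile 3-3-2 — violates.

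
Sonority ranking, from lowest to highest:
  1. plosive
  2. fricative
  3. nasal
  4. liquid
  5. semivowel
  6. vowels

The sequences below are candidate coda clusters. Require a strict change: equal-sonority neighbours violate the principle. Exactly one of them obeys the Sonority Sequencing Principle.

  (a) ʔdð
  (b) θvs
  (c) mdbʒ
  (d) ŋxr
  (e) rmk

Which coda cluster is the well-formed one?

e

(a) ʔdð: profile 1-1-2 — violates.
(b) θvs: profile 2-2-2 — violates.
(c) mdbʒ: profile 3-1-1-2 — violates.
(d) ŋxr: profile 3-2-4 — violates.
(e) rmk: profile 4-3-1 — obeys.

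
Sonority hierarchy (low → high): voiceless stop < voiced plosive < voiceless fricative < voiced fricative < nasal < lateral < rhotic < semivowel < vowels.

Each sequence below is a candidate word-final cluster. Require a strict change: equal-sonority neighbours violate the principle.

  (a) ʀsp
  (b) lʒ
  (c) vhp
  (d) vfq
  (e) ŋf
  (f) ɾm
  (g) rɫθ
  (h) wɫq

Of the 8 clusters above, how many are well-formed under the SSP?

(a) sonority 7-3-1: well-formed.
(b) sonority 6-4: well-formed.
(c) sonority 4-3-1: well-formed.
(d) sonority 4-3-1: well-formed.
(e) sonority 5-3: well-formed.
(f) sonority 7-5: well-formed.
(g) sonority 7-6-3: well-formed.
(h) sonority 8-6-1: well-formed.

8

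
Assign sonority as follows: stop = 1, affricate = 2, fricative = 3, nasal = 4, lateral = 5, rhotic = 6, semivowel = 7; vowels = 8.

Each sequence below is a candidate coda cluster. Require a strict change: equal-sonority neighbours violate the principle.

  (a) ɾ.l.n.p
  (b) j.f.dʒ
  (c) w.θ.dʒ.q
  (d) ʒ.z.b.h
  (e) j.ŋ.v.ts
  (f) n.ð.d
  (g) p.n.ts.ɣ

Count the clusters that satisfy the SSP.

5

(a) ɾ.l.n.p: profile 6-5-4-1 — obeys.
(b) j.f.dʒ: profile 7-3-2 — obeys.
(c) w.θ.dʒ.q: profile 7-3-2-1 — obeys.
(d) ʒ.z.b.h: profile 3-3-1-3 — violates.
(e) j.ŋ.v.ts: profile 7-4-3-2 — obeys.
(f) n.ð.d: profile 4-3-1 — obeys.
(g) p.n.ts.ɣ: profile 1-4-2-3 — violates.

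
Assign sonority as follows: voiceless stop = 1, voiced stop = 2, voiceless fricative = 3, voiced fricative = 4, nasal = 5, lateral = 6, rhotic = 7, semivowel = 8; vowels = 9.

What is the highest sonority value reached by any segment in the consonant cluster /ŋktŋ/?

5

/ŋ/ — nasal, sonority 5.
/k/ — voiceless stop, sonority 1.
/t/ — voiceless stop, sonority 1.
/ŋ/ — nasal, sonority 5.
The maximum is 5.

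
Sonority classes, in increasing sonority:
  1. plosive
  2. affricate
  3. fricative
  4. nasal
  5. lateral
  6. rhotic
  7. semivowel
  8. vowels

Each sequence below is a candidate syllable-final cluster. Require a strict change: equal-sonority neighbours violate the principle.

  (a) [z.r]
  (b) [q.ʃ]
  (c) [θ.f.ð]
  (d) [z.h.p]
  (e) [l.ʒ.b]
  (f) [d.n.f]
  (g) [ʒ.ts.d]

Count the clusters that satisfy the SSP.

(a) sonority 3-6: ill-formed.
(b) sonority 1-3: ill-formed.
(c) sonority 3-3-3: ill-formed.
(d) sonority 3-3-1: ill-formed.
(e) sonority 5-3-1: well-formed.
(f) sonority 1-4-3: ill-formed.
(g) sonority 3-2-1: well-formed.

2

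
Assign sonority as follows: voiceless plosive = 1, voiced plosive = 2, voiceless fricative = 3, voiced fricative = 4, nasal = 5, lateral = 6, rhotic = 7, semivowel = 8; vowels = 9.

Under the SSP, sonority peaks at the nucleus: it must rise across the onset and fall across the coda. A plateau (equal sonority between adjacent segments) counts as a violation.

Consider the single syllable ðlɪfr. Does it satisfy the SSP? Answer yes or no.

Onset: /ð/ is a voiced fricative (sonority 4), /l/ is a lateral (sonority 6); then the nucleus /ɪ/ (sonority 9).
Onset profile 4-6-9 — rises to the nucleus.
Coda: /f/ is a voiceless fricative (sonority 3), /r/ is a rhotic (sonority 7).
Coda profile 9-3-7 — does not strictly fall throughout.

no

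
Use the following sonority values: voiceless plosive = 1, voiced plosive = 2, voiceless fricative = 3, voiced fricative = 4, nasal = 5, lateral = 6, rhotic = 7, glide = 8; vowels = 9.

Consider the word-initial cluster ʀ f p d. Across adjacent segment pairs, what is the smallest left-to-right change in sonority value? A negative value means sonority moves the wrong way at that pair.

/ʀ/ — rhotic, sonority 7.
/f/ — voiceless fricative, sonority 3.
/p/ — voiceless plosive, sonority 1.
/d/ — voiced plosive, sonority 2.
/ʀ/→/f/: change -4.
/f/→/p/: change -2.
/p/→/d/: change +1.
Minimum = -4.

-4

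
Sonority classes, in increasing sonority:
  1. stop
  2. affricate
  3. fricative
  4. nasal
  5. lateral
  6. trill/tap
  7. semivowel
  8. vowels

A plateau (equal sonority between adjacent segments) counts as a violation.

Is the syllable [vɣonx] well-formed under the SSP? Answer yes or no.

Onset: /v/ is a fricative (sonority 3), /ɣ/ is a fricative (sonority 3); then the nucleus /o/ (sonority 8).
Onset profile 3-3-8 — does not strictly rise throughout.
Coda: /n/ is a nasal (sonority 4), /x/ is a fricative (sonority 3).
Coda profile 8-4-3 — falls from the nucleus.

no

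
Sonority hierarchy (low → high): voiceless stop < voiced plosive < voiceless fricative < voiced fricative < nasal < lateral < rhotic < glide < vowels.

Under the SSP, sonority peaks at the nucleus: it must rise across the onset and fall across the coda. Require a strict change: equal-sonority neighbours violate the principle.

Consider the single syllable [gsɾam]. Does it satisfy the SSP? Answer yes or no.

yes

Onset: /g/ is a voiced plosive (sonority 2), /s/ is a voiceless fricative (sonority 3), /ɾ/ is a rhotic (sonority 7); then the nucleus /a/ (sonority 9).
Onset profile 2-3-7-9 — rises to the nucleus.
Coda: /m/ is a nasal (sonority 5).
Coda profile 9-5 — falls from the nucleus.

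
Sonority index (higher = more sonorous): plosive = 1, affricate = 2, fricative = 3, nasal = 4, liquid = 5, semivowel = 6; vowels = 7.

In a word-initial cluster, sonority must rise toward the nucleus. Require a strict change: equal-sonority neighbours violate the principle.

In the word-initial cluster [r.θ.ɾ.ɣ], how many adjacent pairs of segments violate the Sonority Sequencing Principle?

2

/r/ — liquid, sonority 5.
/θ/ — fricative, sonority 3.
/ɾ/ — liquid, sonority 5.
/ɣ/ — fricative, sonority 3.
/r/→/θ/: 5→3 (does not rise) — violation.
/θ/→/ɾ/: 3→5 (rises) — ok.
/ɾ/→/ɣ/: 5→3 (does not rise) — violation.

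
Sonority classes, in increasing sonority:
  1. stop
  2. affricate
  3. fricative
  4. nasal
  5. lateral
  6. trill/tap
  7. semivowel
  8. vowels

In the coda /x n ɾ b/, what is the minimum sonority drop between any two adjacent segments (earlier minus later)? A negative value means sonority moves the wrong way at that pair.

-2

/x/ — fricative, sonority 3.
/n/ — nasal, sonority 4.
/ɾ/ — trill/tap, sonority 6.
/b/ — stop, sonority 1.
/x/→/n/: change -1.
/n/→/ɾ/: change -2.
/ɾ/→/b/: change +5.
Minimum = -2.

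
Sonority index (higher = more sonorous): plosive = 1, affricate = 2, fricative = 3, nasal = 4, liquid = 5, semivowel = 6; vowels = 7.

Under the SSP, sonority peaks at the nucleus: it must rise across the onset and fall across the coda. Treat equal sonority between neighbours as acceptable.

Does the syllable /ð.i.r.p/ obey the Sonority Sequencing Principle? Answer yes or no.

Onset: /ð/ is a fricative (sonority 3); then the nucleus /i/ (sonority 7).
Onset profile 3-7 — rises to the nucleus.
Coda: /r/ is a liquid (sonority 5), /p/ is a plosive (sonority 1).
Coda profile 7-5-1 — falls from the nucleus.

yes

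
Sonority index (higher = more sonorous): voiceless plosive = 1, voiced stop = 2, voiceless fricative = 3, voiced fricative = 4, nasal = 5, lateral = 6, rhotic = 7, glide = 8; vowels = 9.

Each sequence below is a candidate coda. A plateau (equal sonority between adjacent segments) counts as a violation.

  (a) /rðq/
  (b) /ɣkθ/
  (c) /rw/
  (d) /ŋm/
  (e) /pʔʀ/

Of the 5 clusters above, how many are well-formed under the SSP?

1

(a) 7-4-1 → obeys
(b) 4-1-3 → violates
(c) 7-8 → violates
(d) 5-5 → violates
(e) 1-1-7 → violates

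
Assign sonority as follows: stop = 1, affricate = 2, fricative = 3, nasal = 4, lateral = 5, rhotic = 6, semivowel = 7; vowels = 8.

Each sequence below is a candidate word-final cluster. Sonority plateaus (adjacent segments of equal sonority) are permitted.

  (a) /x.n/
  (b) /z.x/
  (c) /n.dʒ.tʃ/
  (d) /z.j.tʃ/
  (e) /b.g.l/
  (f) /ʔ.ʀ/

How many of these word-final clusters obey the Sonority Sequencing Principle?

(a) sonority 3-4: ill-formed.
(b) sonority 3-3: well-formed.
(c) sonority 4-2-2: well-formed.
(d) sonority 3-7-2: ill-formed.
(e) sonority 1-1-5: ill-formed.
(f) sonority 1-6: ill-formed.

2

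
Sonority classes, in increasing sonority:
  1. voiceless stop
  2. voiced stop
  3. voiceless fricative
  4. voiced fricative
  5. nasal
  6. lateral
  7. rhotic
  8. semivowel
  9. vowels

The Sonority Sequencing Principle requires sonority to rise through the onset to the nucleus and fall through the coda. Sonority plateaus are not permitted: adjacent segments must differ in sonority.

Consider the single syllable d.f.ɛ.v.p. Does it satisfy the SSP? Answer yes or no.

Onset: /d/ is a voiced stop (sonority 2), /f/ is a voiceless fricative (sonority 3); then the nucleus /ɛ/ (sonority 9).
Onset profile 2-3-9 — rises to the nucleus.
Coda: /v/ is a voiced fricative (sonority 4), /p/ is a voiceless stop (sonority 1).
Coda profile 9-4-1 — falls from the nucleus.

yes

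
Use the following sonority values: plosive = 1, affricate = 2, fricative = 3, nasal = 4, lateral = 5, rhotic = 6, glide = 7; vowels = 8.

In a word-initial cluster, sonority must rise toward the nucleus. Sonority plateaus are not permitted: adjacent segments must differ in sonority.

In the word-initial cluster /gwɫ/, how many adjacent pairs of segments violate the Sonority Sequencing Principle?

/g/: plosive = 1.
/w/: glide = 7.
/ɫ/: lateral = 5.
/g/→/w/: 1→7 (rises) — ok.
/w/→/ɫ/: 7→5 (does not rise) — violation.

1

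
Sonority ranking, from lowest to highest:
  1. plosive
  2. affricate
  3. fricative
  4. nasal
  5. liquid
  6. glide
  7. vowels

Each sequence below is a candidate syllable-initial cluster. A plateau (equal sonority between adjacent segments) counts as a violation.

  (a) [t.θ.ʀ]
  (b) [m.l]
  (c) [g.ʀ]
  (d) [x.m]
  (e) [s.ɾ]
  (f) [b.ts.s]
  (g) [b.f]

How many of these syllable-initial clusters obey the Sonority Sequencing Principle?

7

(a) sonority 1-3-5: well-formed.
(b) sonority 4-5: well-formed.
(c) sonority 1-5: well-formed.
(d) sonority 3-4: well-formed.
(e) sonority 3-5: well-formed.
(f) sonority 1-2-3: well-formed.
(g) sonority 1-3: well-formed.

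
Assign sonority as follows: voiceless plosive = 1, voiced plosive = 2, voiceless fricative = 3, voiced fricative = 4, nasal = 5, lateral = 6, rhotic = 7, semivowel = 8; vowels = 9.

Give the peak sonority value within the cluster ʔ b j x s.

/ʔ/ — voiceless plosive, sonority 1.
/b/ — voiced plosive, sonority 2.
/j/ — semivowel, sonority 8.
/x/ — voiceless fricative, sonority 3.
/s/ — voiceless fricative, sonority 3.
The maximum is 8.

8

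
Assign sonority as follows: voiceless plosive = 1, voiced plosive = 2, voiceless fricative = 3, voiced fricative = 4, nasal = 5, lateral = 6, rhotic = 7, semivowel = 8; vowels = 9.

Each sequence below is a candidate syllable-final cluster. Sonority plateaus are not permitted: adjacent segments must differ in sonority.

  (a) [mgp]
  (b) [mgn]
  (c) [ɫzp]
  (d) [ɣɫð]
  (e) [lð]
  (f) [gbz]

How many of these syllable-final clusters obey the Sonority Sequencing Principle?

3

(a) sonority 5-2-1: well-formed.
(b) sonority 5-2-5: ill-formed.
(c) sonority 6-4-1: well-formed.
(d) sonority 4-6-4: ill-formed.
(e) sonority 6-4: well-formed.
(f) sonority 2-2-4: ill-formed.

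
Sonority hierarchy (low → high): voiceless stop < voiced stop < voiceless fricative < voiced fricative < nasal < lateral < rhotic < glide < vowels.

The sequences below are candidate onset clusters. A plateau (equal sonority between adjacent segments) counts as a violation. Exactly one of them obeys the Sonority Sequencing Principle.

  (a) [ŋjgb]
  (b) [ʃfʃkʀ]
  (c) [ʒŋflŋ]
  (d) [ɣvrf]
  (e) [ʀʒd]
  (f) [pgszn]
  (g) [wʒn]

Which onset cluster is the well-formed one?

f

(a) 5-8-2-2 → violates
(b) 3-3-3-1-7 → violates
(c) 4-5-3-6-5 → violates
(d) 4-4-7-3 → violates
(e) 7-4-2 → violates
(f) 1-2-3-4-5 → obeys
(g) 8-4-5 → violates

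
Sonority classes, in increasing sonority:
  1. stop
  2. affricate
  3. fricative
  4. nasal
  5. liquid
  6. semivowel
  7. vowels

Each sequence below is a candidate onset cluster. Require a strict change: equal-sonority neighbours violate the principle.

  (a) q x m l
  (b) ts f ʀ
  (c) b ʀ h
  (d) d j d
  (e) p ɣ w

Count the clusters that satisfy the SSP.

(a) sonority 1-3-4-5: well-formed.
(b) sonority 2-3-5: well-formed.
(c) sonority 1-5-3: ill-formed.
(d) sonority 1-6-1: ill-formed.
(e) sonority 1-3-6: well-formed.

3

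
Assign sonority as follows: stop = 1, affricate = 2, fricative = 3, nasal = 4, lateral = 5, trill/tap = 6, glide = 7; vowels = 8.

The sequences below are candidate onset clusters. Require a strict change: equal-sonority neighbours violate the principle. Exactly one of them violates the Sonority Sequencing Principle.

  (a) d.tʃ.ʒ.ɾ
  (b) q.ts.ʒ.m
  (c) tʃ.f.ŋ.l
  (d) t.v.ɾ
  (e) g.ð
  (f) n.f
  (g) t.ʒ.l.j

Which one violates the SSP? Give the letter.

(a) sonority 1-2-3-6: well-formed.
(b) sonority 1-2-3-4: well-formed.
(c) sonority 2-3-4-5: well-formed.
(d) sonority 1-3-6: well-formed.
(e) sonority 1-3: well-formed.
(f) sonority 4-3: ill-formed.
(g) sonority 1-3-5-7: well-formed.

f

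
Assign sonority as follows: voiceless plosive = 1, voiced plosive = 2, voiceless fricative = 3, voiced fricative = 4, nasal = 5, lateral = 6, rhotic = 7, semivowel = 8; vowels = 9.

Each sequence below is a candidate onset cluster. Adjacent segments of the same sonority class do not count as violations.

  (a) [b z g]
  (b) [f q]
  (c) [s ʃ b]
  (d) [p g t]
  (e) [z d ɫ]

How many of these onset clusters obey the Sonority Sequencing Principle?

0

(a) 2-4-2 → violates
(b) 3-1 → violates
(c) 3-3-2 → violates
(d) 1-2-1 → violates
(e) 4-2-6 → violates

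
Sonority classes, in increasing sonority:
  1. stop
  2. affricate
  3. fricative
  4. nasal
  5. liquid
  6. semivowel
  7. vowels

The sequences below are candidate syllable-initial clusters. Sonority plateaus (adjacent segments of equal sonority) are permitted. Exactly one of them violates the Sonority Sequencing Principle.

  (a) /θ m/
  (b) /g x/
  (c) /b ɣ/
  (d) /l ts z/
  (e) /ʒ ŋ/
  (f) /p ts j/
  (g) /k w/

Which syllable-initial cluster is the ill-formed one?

(a) /θ m/: profile 3-4 — obeys.
(b) /g x/: profile 1-3 — obeys.
(c) /b ɣ/: profile 1-3 — obeys.
(d) /l ts z/: profile 5-2-3 — violates.
(e) /ʒ ŋ/: profile 3-4 — obeys.
(f) /p ts j/: profile 1-2-6 — obeys.
(g) /k w/: profile 1-6 — obeys.

d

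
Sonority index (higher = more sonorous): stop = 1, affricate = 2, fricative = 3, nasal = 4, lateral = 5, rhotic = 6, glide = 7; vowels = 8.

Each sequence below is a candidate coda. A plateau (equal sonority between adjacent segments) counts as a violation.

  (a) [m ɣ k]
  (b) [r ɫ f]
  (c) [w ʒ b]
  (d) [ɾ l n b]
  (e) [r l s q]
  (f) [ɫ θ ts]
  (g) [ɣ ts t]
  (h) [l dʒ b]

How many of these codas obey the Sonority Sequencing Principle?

8

(a) 4-3-1 → obeys
(b) 6-5-3 → obeys
(c) 7-3-1 → obeys
(d) 6-5-4-1 → obeys
(e) 6-5-3-1 → obeys
(f) 5-3-2 → obeys
(g) 3-2-1 → obeys
(h) 5-2-1 → obeys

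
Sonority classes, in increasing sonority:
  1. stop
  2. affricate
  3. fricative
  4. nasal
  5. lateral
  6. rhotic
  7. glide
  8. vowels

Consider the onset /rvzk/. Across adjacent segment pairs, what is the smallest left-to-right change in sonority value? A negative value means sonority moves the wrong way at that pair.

/r/ is a rhotic (sonority 6).
/v/ is a fricative (sonority 3).
/z/ is a fricative (sonority 3).
/k/ is a stop (sonority 1).
/r/→/v/: change -3.
/v/→/z/: change +0.
/z/→/k/: change -2.
Minimum = -3.

-3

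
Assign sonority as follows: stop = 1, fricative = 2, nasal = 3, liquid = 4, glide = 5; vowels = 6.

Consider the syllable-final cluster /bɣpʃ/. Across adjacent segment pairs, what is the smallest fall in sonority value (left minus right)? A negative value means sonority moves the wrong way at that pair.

/b/ is a stop (sonority 1).
/ɣ/ is a fricative (sonority 2).
/p/ is a stop (sonority 1).
/ʃ/ is a fricative (sonority 2).
/b/→/ɣ/: change -1.
/ɣ/→/p/: change +1.
/p/→/ʃ/: change -1.
Minimum = -1.

-1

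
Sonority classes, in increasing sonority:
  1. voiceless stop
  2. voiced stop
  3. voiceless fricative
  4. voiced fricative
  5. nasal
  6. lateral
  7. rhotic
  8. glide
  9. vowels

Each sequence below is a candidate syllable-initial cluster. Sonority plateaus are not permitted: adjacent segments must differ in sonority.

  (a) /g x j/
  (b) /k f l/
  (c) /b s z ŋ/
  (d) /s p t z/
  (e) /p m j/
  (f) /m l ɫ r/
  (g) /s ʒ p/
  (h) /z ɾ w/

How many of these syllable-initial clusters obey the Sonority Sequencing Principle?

(a) sonority 2-3-8: well-formed.
(b) sonority 1-3-6: well-formed.
(c) sonority 2-3-4-5: well-formed.
(d) sonority 3-1-1-4: ill-formed.
(e) sonority 1-5-8: well-formed.
(f) sonority 5-6-6-7: ill-formed.
(g) sonority 3-4-1: ill-formed.
(h) sonority 4-7-8: well-formed.

5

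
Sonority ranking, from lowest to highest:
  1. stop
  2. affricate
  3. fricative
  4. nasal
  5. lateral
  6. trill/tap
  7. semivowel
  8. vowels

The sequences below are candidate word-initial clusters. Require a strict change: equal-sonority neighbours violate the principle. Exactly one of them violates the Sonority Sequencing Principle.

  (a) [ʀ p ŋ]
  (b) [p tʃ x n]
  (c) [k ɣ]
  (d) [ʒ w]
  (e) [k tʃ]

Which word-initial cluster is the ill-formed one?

a

(a) [ʀ p ŋ]: profile 6-1-4 — violates.
(b) [p tʃ x n]: profile 1-2-3-4 — obeys.
(c) [k ɣ]: profile 1-3 — obeys.
(d) [ʒ w]: profile 3-7 — obeys.
(e) [k tʃ]: profile 1-2 — obeys.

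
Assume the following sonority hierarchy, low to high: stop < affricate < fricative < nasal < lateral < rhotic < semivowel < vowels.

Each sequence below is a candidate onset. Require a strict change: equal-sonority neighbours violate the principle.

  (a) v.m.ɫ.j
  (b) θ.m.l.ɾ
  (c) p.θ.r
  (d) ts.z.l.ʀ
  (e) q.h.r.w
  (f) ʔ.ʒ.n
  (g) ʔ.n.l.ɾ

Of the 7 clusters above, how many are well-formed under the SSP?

(a) sonority 3-4-5-7: well-formed.
(b) sonority 3-4-5-6: well-formed.
(c) sonority 1-3-6: well-formed.
(d) sonority 2-3-5-6: well-formed.
(e) sonority 1-3-6-7: well-formed.
(f) sonority 1-3-4: well-formed.
(g) sonority 1-4-5-6: well-formed.

7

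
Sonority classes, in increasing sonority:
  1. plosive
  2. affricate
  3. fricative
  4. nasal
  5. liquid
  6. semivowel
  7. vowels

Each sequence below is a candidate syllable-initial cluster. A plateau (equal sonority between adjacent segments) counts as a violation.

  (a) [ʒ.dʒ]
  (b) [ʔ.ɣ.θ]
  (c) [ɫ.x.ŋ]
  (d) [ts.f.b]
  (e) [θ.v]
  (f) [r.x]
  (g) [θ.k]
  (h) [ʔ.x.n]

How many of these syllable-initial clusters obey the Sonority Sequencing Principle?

(a) sonority 3-2: ill-formed.
(b) sonority 1-3-3: ill-formed.
(c) sonority 5-3-4: ill-formed.
(d) sonority 2-3-1: ill-formed.
(e) sonority 3-3: ill-formed.
(f) sonority 5-3: ill-formed.
(g) sonority 3-1: ill-formed.
(h) sonority 1-3-4: well-formed.

1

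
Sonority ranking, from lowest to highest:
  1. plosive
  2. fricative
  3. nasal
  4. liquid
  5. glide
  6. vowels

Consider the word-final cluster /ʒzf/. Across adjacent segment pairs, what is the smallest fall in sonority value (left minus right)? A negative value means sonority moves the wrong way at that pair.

0

/ʒ/ is a fricative (sonority 2).
/z/ is a fricative (sonority 2).
/f/ is a fricative (sonority 2).
/ʒ/→/z/: change +0.
/z/→/f/: change +0.
Minimum = 0.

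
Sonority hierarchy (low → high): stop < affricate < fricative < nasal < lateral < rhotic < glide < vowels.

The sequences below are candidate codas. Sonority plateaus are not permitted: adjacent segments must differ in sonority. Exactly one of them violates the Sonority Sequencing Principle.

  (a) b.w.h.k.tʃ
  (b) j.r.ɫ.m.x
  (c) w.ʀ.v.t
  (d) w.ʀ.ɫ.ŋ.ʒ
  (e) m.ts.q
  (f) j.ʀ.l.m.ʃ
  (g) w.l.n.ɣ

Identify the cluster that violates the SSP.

(a) b.w.h.k.tʃ: profile 1-7-3-1-2 — violates.
(b) j.r.ɫ.m.x: profile 7-6-5-4-3 — obeys.
(c) w.ʀ.v.t: profile 7-6-3-1 — obeys.
(d) w.ʀ.ɫ.ŋ.ʒ: profile 7-6-5-4-3 — obeys.
(e) m.ts.q: profile 4-2-1 — obeys.
(f) j.ʀ.l.m.ʃ: profile 7-6-5-4-3 — obeys.
(g) w.l.n.ɣ: profile 7-5-4-3 — obeys.

a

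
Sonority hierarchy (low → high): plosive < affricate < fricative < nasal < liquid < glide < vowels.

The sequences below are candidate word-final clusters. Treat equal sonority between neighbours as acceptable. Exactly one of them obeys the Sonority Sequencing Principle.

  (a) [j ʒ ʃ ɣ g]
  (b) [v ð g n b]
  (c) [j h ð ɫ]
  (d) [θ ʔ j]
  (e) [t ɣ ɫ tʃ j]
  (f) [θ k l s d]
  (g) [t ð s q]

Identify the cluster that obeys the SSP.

(a) [j ʒ ʃ ɣ g]: profile 6-3-3-3-1 — obeys.
(b) [v ð g n b]: profile 3-3-1-4-1 — violates.
(c) [j h ð ɫ]: profile 6-3-3-5 — violates.
(d) [θ ʔ j]: profile 3-1-6 — violates.
(e) [t ɣ ɫ tʃ j]: profile 1-3-5-2-6 — violates.
(f) [θ k l s d]: profile 3-1-5-3-1 — violates.
(g) [t ð s q]: profile 1-3-3-1 — violates.

a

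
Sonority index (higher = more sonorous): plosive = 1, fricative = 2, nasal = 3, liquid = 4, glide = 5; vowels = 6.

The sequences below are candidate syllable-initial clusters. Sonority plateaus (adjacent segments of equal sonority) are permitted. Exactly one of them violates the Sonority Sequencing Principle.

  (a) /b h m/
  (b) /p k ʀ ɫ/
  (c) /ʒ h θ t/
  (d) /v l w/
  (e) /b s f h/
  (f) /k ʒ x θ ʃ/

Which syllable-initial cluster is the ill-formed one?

c

(a) 1-2-3 → obeys
(b) 1-1-4-4 → obeys
(c) 2-2-2-1 → violates
(d) 2-4-5 → obeys
(e) 1-2-2-2 → obeys
(f) 1-2-2-2-2 → obeys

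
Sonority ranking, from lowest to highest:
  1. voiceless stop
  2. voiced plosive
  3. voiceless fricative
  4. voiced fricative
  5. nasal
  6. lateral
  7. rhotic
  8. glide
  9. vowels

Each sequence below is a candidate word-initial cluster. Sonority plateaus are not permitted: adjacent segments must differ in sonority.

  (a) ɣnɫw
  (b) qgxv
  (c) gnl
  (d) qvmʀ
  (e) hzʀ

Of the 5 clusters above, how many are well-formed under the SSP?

(a) 4-5-6-8 → obeys
(b) 1-2-3-4 → obeys
(c) 2-5-6 → obeys
(d) 1-4-5-7 → obeys
(e) 3-4-7 → obeys

5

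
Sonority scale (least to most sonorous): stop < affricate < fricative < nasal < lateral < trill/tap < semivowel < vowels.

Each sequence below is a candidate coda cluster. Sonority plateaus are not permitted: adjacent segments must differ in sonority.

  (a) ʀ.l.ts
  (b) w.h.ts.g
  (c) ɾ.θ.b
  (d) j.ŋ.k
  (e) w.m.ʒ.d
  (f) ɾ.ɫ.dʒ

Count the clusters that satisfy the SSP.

6

(a) 6-5-2 → obeys
(b) 7-3-2-1 → obeys
(c) 6-3-1 → obeys
(d) 7-4-1 → obeys
(e) 7-4-3-1 → obeys
(f) 6-5-2 → obeys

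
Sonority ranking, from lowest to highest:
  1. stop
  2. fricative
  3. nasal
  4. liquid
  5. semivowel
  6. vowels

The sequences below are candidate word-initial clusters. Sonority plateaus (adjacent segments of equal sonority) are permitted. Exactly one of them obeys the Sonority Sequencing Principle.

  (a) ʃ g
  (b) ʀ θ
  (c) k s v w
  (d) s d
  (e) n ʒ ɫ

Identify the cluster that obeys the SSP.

(a) ʃ g: profile 2-1 — violates.
(b) ʀ θ: profile 4-2 — violates.
(c) k s v w: profile 1-2-2-5 — obeys.
(d) s d: profile 2-1 — violates.
(e) n ʒ ɫ: profile 3-2-4 — violates.

c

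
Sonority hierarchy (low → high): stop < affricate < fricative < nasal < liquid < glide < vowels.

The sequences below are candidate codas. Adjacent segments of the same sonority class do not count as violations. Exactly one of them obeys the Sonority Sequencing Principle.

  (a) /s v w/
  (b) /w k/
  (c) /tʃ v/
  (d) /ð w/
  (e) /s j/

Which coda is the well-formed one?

b

(a) /s v w/: profile 3-3-6 — violates.
(b) /w k/: profile 6-1 — obeys.
(c) /tʃ v/: profile 2-3 — violates.
(d) /ð w/: profile 3-6 — violates.
(e) /s j/: profile 3-6 — violates.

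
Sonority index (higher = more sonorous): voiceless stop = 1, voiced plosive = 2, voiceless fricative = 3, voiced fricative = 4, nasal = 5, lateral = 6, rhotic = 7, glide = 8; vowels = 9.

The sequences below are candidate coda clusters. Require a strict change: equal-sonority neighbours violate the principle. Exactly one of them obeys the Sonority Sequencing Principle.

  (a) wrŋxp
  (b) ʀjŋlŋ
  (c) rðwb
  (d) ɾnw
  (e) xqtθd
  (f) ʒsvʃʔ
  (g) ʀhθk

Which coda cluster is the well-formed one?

a

(a) sonority 8-7-5-3-1: well-formed.
(b) sonority 7-8-5-6-5: ill-formed.
(c) sonority 7-4-8-2: ill-formed.
(d) sonority 7-5-8: ill-formed.
(e) sonority 3-1-1-3-2: ill-formed.
(f) sonority 4-3-4-3-1: ill-formed.
(g) sonority 7-3-3-1: ill-formed.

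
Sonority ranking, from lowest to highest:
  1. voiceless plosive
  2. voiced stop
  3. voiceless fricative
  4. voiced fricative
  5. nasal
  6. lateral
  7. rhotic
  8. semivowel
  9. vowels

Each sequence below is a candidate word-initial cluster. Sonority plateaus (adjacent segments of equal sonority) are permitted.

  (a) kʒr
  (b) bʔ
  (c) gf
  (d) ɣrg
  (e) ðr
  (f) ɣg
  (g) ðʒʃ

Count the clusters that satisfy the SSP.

3

(a) sonority 1-4-7: well-formed.
(b) sonority 2-1: ill-formed.
(c) sonority 2-3: well-formed.
(d) sonority 4-7-2: ill-formed.
(e) sonority 4-7: well-formed.
(f) sonority 4-2: ill-formed.
(g) sonority 4-4-3: ill-formed.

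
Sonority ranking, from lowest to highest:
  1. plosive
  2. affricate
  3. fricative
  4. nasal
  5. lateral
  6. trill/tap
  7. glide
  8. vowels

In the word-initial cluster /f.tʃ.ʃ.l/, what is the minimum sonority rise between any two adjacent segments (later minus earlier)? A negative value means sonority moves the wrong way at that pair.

-1

/f/: fricative = 3.
/tʃ/: affricate = 2.
/ʃ/: fricative = 3.
/l/: lateral = 5.
/f/→/tʃ/: change -1.
/tʃ/→/ʃ/: change +1.
/ʃ/→/l/: change +2.
Minimum = -1.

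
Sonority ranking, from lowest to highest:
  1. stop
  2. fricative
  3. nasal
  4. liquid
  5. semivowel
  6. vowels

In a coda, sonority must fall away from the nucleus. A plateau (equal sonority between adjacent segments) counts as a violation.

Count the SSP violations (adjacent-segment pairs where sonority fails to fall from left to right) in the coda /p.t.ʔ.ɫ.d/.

/p/ is a stop (sonority 1).
/t/ is a stop (sonority 1).
/ʔ/ is a stop (sonority 1).
/ɫ/ is a liquid (sonority 4).
/d/ is a stop (sonority 1).
/p/→/t/: 1→1 (plateau) — violation.
/t/→/ʔ/: 1→1 (plateau) — violation.
/ʔ/→/ɫ/: 1→4 (does not fall) — violation.
/ɫ/→/d/: 4→1 (falls) — ok.

3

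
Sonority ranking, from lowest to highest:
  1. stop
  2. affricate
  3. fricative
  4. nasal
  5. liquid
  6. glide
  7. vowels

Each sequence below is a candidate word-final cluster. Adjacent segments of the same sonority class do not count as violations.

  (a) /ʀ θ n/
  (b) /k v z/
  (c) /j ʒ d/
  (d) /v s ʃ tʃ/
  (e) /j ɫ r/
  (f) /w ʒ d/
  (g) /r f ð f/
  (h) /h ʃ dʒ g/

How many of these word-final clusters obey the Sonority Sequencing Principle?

(a) /ʀ θ n/: profile 5-3-4 — violates.
(b) /k v z/: profile 1-3-3 — violates.
(c) /j ʒ d/: profile 6-3-1 — obeys.
(d) /v s ʃ tʃ/: profile 3-3-3-2 — obeys.
(e) /j ɫ r/: profile 6-5-5 — obeys.
(f) /w ʒ d/: profile 6-3-1 — obeys.
(g) /r f ð f/: profile 5-3-3-3 — obeys.
(h) /h ʃ dʒ g/: profile 3-3-2-1 — obeys.

6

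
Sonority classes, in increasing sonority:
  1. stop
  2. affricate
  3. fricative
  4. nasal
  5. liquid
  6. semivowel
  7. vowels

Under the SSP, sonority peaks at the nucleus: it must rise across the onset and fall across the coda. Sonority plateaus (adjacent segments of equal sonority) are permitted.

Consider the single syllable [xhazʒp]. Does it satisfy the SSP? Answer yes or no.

yes

Onset: /x/ is a fricative (sonority 3), /h/ is a fricative (sonority 3); then the nucleus /a/ (sonority 7).
Onset profile 3-3-7 — rises to the nucleus.
Coda: /z/ is a fricative (sonority 3), /ʒ/ is a fricative (sonority 3), /p/ is a stop (sonority 1).
Coda profile 7-3-3-1 — falls from the nucleus.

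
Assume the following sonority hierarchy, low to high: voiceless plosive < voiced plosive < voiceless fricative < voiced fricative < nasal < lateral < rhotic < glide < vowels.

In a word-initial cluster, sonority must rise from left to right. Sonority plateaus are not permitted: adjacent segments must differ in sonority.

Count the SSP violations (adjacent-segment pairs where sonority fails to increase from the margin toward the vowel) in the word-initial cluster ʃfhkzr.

/ʃ/ — voiceless fricative, sonority 3.
/f/ — voiceless fricative, sonority 3.
/h/ — voiceless fricative, sonority 3.
/k/ — voiceless plosive, sonority 1.
/z/ — voiced fricative, sonority 4.
/r/ — rhotic, sonority 7.
/ʃ/→/f/: 3→3 (plateau) — violation.
/f/→/h/: 3→3 (plateau) — violation.
/h/→/k/: 3→1 (does not rise) — violation.
/k/→/z/: 1→4 (rises) — ok.
/z/→/r/: 4→7 (rises) — ok.

3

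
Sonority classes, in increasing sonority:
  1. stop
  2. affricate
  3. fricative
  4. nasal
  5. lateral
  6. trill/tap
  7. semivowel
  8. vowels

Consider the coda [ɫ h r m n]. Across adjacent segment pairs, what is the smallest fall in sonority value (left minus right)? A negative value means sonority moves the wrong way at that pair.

/ɫ/ — lateral, sonority 5.
/h/ — fricative, sonority 3.
/r/ — trill/tap, sonority 6.
/m/ — nasal, sonority 4.
/n/ — nasal, sonority 4.
/ɫ/→/h/: change +2.
/h/→/r/: change -3.
/r/→/m/: change +2.
/m/→/n/: change +0.
Minimum = -3.

-3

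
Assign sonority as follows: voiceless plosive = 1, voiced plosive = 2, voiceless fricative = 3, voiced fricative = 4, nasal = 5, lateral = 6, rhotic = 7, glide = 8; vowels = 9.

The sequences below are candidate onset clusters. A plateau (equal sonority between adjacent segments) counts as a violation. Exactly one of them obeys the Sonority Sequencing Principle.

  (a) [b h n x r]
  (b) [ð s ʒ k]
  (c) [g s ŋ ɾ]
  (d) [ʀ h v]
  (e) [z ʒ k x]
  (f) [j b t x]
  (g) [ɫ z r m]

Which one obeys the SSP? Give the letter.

(a) sonority 2-3-5-3-7: ill-formed.
(b) sonority 4-3-4-1: ill-formed.
(c) sonority 2-3-5-7: well-formed.
(d) sonority 7-3-4: ill-formed.
(e) sonority 4-4-1-3: ill-formed.
(f) sonority 8-2-1-3: ill-formed.
(g) sonority 6-4-7-5: ill-formed.

c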